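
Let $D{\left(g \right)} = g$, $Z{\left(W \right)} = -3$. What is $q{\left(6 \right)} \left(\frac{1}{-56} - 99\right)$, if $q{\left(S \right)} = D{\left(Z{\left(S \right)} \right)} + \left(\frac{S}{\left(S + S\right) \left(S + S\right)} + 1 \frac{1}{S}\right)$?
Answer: $\frac{371515}{1344} \approx 276.42$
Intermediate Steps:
$q{\left(S \right)} = -3 + \frac{5}{4 S}$ ($q{\left(S \right)} = -3 + \left(\frac{S}{\left(S + S\right) \left(S + S\right)} + 1 \frac{1}{S}\right) = -3 + \left(\frac{S}{2 S 2 S} + \frac{1}{S}\right) = -3 + \left(\frac{S}{4 S^{2}} + \frac{1}{S}\right) = -3 + \left(S \frac{1}{4 S^{2}} + \frac{1}{S}\right) = -3 + \left(\frac{1}{4 S} + \frac{1}{S}\right) = -3 + \frac{5}{4 S}$)
$q{\left(6 \right)} \left(\frac{1}{-56} - 99\right) = \left(-3 + \frac{5}{4 \cdot 6}\right) \left(\frac{1}{-56} - 99\right) = \left(-3 + \frac{5}{4} \cdot \frac{1}{6}\right) \left(- \frac{1}{56} - 99\right) = \left(-3 + \frac{5}{24}\right) \left(- \frac{5545}{56}\right) = \left(- \frac{67}{24}\right) \left(- \frac{5545}{56}\right) = \frac{371515}{1344}$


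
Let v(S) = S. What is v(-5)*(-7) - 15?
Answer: 20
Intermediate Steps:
v(-5)*(-7) - 15 = -5*(-7) - 15 = 35 - 15 = 20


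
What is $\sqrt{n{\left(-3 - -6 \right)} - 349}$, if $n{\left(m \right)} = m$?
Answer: $i \sqrt{346} \approx 18.601 i$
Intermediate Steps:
$\sqrt{n{\left(-3 - -6 \right)} - 349} = \sqrt{\left(-3 - -6\right) - 349} = \sqrt{\left(-3 + 6\right) - 349} = \sqrt{3 - 349} = \sqrt{-346} = i \sqrt{346}$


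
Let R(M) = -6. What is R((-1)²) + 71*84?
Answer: 5958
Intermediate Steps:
R((-1)²) + 71*84 = -6 + 71*84 = -6 + 5964 = 5958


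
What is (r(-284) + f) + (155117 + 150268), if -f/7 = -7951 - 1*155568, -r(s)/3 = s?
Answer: 1450870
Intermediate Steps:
r(s) = -3*s
f = 1144633 (f = -7*(-7951 - 1*155568) = -7*(-7951 - 155568) = -7*(-163519) = 1144633)
(r(-284) + f) + (155117 + 150268) = (-3*(-284) + 1144633) + (155117 + 150268) = (852 + 1144633) + 305385 = 1145485 + 305385 = 1450870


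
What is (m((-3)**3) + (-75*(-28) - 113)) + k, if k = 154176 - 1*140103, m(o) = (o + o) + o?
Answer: 15979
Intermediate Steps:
m(o) = 3*o (m(o) = 2*o + o = 3*o)
k = 14073 (k = 154176 - 140103 = 14073)
(m((-3)**3) + (-75*(-28) - 113)) + k = (3*(-3)**3 + (-75*(-28) - 113)) + 14073 = (3*(-27) + (2100 - 113)) + 14073 = (-81 + 1987) + 14073 = 1906 + 14073 = 15979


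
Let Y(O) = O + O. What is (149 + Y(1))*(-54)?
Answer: -8154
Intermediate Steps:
Y(O) = 2*O
(149 + Y(1))*(-54) = (149 + 2*1)*(-54) = (149 + 2)*(-54) = 151*(-54) = -8154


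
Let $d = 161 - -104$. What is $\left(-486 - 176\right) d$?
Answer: $-175430$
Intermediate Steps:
$d = 265$ ($d = 161 + 104 = 265$)
$\left(-486 - 176\right) d = \left(-486 - 176\right) 265 = \left(-662\right) 265 = -175430$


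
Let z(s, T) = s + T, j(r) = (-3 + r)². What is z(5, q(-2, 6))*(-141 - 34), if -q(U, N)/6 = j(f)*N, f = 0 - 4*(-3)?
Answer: 509425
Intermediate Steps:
f = 12 (f = 0 + 12 = 12)
q(U, N) = -486*N (q(U, N) = -6*(-3 + 12)²*N = -6*9²*N = -486*N)
z(s, T) = T + s
z(5, q(-2, 6))*(-141 - 34) = (-486*6 + 5)*(-141 - 34) = (-2916 + 5)*(-175) = -2911*(-175) = 509425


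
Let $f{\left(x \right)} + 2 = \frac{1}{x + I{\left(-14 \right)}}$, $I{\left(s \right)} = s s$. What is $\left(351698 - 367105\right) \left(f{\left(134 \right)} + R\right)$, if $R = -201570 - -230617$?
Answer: $- \frac{147673799357}{330} \approx -4.475 \cdot 10^{8}$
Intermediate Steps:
$I{\left(s \right)} = s^{2}$
$R = 29047$ ($R = -201570 + 230617 = 29047$)
$f{\left(x \right)} = -2 + \frac{1}{196 + x}$ ($f{\left(x \right)} = -2 + \frac{1}{x + \left(-14\right)^{2}} = -2 + \frac{1}{x + 196} = -2 + \frac{1}{196 + x}$)
$\left(351698 - 367105\right) \left(f{\left(134 \right)} + R\right) = \left(351698 - 367105\right) \left(\frac{-391 - 268}{196 + 134} + 29047\right) = - 15407 \left(\frac{-391 - 268}{330} + 29047\right) = - 15407 \left(\frac{1}{330} \left(-659\right) + 29047\right) = - 15407 \left(- \frac{659}{330} + 29047\right) = \left(-15407\right) \frac{9584851}{330} = - \frac{147673799357}{330}$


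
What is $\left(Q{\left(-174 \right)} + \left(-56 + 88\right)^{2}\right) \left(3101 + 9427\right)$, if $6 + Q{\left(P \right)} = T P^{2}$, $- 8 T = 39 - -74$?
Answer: $-5344826904$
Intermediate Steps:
$T = - \frac{113}{8}$ ($T = - \frac{39 - -74}{8} = - \frac{39 + 74}{8} = \left(- \frac{1}{8}\right) 113 = - \frac{113}{8} \approx -14.125$)
$Q{\left(P \right)} = -6 - \frac{113 P^{2}}{8}$
$\left(Q{\left(-174 \right)} + \left(-56 + 88\right)^{2}\right) \left(3101 + 9427\right) = \left(\left(-6 - \frac{113 \left(-174\right)^{2}}{8}\right) + \left(-56 + 88\right)^{2}\right) \left(3101 + 9427\right) = \left(\left(-6 - \frac{855297}{2}\right) + 32^{2}\right) 12528 = \left(\left(-6 - \frac{855297}{2}\right) + 1024\right) 12528 = \left(- \frac{855309}{2} + 1024\right) 12528 = \left(- \frac{853261}{2}\right) 12528 = -5344826904$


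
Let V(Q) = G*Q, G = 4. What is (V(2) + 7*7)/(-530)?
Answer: -57/530 ≈ -0.10755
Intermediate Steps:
V(Q) = 4*Q
(V(2) + 7*7)/(-530) = (4*2 + 7*7)/(-530) = (8 + 49)*(-1/530) = 57*(-1/530) = -57/530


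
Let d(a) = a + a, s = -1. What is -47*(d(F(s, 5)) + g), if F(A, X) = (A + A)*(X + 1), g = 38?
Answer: -658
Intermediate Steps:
F(A, X) = 2*A*(1 + X) (F(A, X) = (2*A)*(1 + X) = 2*A*(1 + X))
d(a) = 2*a
-47*(d(F(s, 5)) + g) = -47*(2*(2*(-1)*(1 + 5)) + 38) = -47*(2*(2*(-1)*6) + 38) = -47*(2*(-12) + 38) = -47*(-24 + 38) = -47*14 = -658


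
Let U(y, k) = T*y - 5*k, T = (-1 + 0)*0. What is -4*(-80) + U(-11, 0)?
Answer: 320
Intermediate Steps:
T = 0 (T = -1*0 = 0)
U(y, k) = -5*k (U(y, k) = 0*y - 5*k = 0 - 5*k = -5*k)
-4*(-80) + U(-11, 0) = -4*(-80) - 5*0 = 320 + 0 = 320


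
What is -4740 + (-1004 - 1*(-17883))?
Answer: 12139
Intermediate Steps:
-4740 + (-1004 - 1*(-17883)) = -4740 + (-1004 + 17883) = -4740 + 16879 = 12139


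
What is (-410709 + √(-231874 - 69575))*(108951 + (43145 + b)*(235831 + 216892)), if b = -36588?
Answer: -1219236348506358 + 2968613662*I*√301449 ≈ -1.2192e+15 + 1.6299e+12*I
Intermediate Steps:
(-410709 + √(-231874 - 69575))*(108951 + (43145 + b)*(235831 + 216892)) = (-410709 + √(-231874 - 69575))*(108951 + (43145 - 36588)*(235831 + 216892)) = (-410709 + √(-301449))*(108951 + 6557*452723) = (-410709 + I*√301449)*(108951 + 2968504711) = (-410709 + I*√301449)*2968613662 = -1219236348506358 + 2968613662*I*√301449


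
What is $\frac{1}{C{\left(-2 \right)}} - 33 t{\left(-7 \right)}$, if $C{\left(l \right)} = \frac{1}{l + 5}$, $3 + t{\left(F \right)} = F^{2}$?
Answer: $-1515$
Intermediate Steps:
$t{\left(F \right)} = -3 + F^{2}$
$C{\left(l \right)} = \frac{1}{5 + l}$
$\frac{1}{C{\left(-2 \right)}} - 33 t{\left(-7 \right)} = \frac{1}{\frac{1}{5 - 2}} - 33 \left(-3 + \left(-7\right)^{2}\right) = \frac{1}{\frac{1}{3}} - 33 \left(-3 + 49\right) = \frac{1}{\frac{1}{3}} - 1518 = 3 - 1518 = -1515$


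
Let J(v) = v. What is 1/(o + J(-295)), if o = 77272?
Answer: 1/76977 ≈ 1.2991e-5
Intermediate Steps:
1/(o + J(-295)) = 1/(77272 - 295) = 1/76977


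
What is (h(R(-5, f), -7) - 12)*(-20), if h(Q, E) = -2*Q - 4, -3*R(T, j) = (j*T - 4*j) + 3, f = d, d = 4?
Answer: 760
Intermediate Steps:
f = 4
R(T, j) = -1 + 4*j/3 - T*j/3 (R(T, j) = -((j*T - 4*j) + 3)/3 = -((T*j - 4*j) + 3)/3 = -((-4*j + T*j) + 3)/3 = -(3 - 4*j + T*j)/3 = -1 + 4*j/3 - T*j/3)
h(Q, E) = -4 - 2*Q
(h(R(-5, f), -7) - 12)*(-20) = ((-4 - 2*(-1 + (4/3)*4 - ⅓*(-5)*4)) - 12)*(-20) = ((-4 - 2*(-1 + 16/3 + 20/3)) - 12)*(-20) = ((-4 - 2*11) - 12)*(-20) = ((-4 - 22) - 12)*(-20) = (-26 - 12)*(-20) = -38*(-20) = 760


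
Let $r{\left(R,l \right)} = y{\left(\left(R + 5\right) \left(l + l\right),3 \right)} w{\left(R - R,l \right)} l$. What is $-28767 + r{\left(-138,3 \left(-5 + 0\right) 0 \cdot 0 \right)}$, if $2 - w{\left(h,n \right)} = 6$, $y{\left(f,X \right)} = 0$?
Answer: $-28767$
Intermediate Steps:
$w{\left(h,n \right)} = -4$ ($w{\left(h,n \right)} = 2 - 6 = -4$)
$r{\left(R,l \right)} = 0$ ($r{\left(R,l \right)} = 0 \left(-4\right) l = 0 l = 0$)
$-28767 + r{\left(-138,3 \left(-5 + 0\right) 0 \cdot 0 \right)} = -28767 + 0 = -28767$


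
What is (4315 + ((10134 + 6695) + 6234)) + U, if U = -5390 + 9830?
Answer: 31818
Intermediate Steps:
U = 4440
(4315 + ((10134 + 6695) + 6234)) + U = (4315 + ((10134 + 6695) + 6234)) + 4440 = (4315 + (16829 + 6234)) + 4440 = (4315 + 23063) + 4440 = 27378 + 4440 = 31818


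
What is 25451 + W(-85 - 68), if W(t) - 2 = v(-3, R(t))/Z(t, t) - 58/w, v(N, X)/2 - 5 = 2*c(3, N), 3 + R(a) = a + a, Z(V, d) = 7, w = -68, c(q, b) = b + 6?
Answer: 6058765/238 ≈ 25457.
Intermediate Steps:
c(q, b) = 6 + b
R(a) = -3 + 2*a (R(a) = -3 + (a + a) = -3 + 2*a)
v(N, X) = 34 + 4*N (v(N, X) = 10 + 2*(2*(6 + N)) = 10 + 2*(12 + 2*N) = 10 + (24 + 4*N) = 34 + 4*N)
W(t) = 1427/238 (W(t) = 2 + ((34 + 4*(-3))/7 - 58/(-68)) = 2 + ((34 - 12)*(⅐) - 58*(-1/68)) = 2 + (22*(⅐) + 29/34) = 2 + (22/7 + 29/34) = 2 + 951/238 = 1427/238)
25451 + W(-85 - 68) = 25451 + 1427/238 = 6058765/238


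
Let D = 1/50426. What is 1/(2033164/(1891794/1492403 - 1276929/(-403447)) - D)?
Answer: 643940329867770/295361067154645517591 ≈ 2.1802e-6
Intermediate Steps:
D = 1/50426 ≈ 1.9831e-5
1/(2033164/(1891794/1492403 - 1276929/(-403447)) - D) = 1/(2033164/(1891794/1492403 - 1276929/(-403447)) - 1*1/50426) = 1/(2033164/(1891794*(1/1492403) - 1276929*(-1/403447)) - 1/50426) = 1/(2033164/(1891794/1492403 + 1276929/403447) - 1/50426) = 1/(2033164/(242630116755/54736864831) - 1/50426) = 1/(2033164*(54736864831/242630116755) - 1/50426) = 1/(111289023047255284/242630116755 - 1/50426) = 1/(295361067154645517591/643940329867770) = 643940329867770/295361067154645517591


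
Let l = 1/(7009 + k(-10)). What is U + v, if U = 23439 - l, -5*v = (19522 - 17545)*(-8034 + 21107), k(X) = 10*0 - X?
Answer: -180585716399/35095 ≈ -5.1456e+6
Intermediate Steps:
k(X) = -X (k(X) = 0 - X = -X)
v = -25845321/5 (v = -(19522 - 17545)*(-8034 + 21107)/5 = -1977*13073/5 = -⅕*25845321 = -25845321/5 ≈ -5.1691e+6)
l = 1/7019 (l = 1/(7009 - 1*(-10)) = 1/(7009 + 10) = 1/7019 ≈ 0.00014247)
U = 164518340/7019 (U = 23439 - 1*1/7019 = 23439 - 1/7019 = 164518340/7019 ≈ 23439.)
U + v = 164518340/7019 - 25845321/5 = -180585716399/35095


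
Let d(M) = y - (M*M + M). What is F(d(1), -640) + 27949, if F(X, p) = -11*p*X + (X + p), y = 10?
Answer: 83637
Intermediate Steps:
d(M) = 10 - M - M² (d(M) = 10 - (M*M + M) = 10 - (M² + M) = 10 - (M + M²) = 10 + (-M - M²) = 10 - M - M²)
F(X, p) = X + p - 11*X*p (F(X, p) = -11*X*p + (X + p) = X + p - 11*X*p)
F(d(1), -640) + 27949 = ((10 - 1*1 - 1*1²) - 640 - 11*(10 - 1*1 - 1*1²)*(-640)) + 27949 = ((10 - 1 - 1*1) - 640 - 11*(10 - 1 - 1*1)*(-640)) + 27949 = ((10 - 1 - 1) - 640 - 11*(10 - 1 - 1)*(-640)) + 27949 = (8 - 640 - 11*8*(-640)) + 27949 = (8 - 640 + 56320) + 27949 = 55688 + 27949 = 83637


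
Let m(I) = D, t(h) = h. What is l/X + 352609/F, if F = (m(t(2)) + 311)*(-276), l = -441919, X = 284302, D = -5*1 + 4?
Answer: -69029016779/12162439560 ≈ -5.6756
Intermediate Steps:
D = -1 (D = -5 + 4 = -1)
m(I) = -1
F = -85560 (F = (-1 + 311)*(-276) = 310*(-276) = -85560)
l/X + 352609/F = -441919/284302 + 352609/(-85560) = -441919*1/284302 + 352609*(-1/85560) = -441919/284302 - 352609/85560 = -69029016779/12162439560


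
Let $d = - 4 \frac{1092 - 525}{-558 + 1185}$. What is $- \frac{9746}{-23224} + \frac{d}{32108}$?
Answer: $\frac{8172959671}{19480790516} \approx 0.41954$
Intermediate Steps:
$d = - \frac{756}{209}$ ($d = - 4 \cdot \frac{567}{627} = - 4 \cdot 567 \cdot \frac{1}{627} = \left(-4\right) \frac{189}{209} = - \frac{756}{209} \approx -3.6172$)
$- \frac{9746}{-23224} + \frac{d}{32108} = - \frac{9746}{-23224} - \frac{756}{209 \cdot 32108} = \left(-9746\right) \left(- \frac{1}{23224}\right) - \frac{189}{1677643} = \frac{4873}{11612} - \frac{189}{1677643} = \frac{8172959671}{19480790516}$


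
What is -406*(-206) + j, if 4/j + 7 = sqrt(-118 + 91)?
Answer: 1589077/19 - 3*I*sqrt(3)/19 ≈ 83636.0 - 0.27348*I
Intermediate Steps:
j = 4/(-7 + 3*I*sqrt(3)) (j = 4/(-7 + sqrt(-118 + 91)) = 4/(-7 + sqrt(-27)) = 4/(-7 + 3*I*sqrt(3)) ≈ -0.36842 - 0.27348*I)
-406*(-206) + j = -406*(-206) + (-7/19 - 3*I*sqrt(3)/19) = 83636 + (-7/19 - 3*I*sqrt(3)/19) = 1589077/19 - 3*I*sqrt(3)/19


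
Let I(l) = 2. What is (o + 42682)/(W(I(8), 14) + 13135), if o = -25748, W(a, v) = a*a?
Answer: 16934/13139 ≈ 1.2888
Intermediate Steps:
W(a, v) = a²
(o + 42682)/(W(I(8), 14) + 13135) = (-25748 + 42682)/(2² + 13135) = 16934/(4 + 13135) = 16934/13139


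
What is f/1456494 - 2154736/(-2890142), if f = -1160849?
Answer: -108329197487/2104737241074 ≈ -0.051469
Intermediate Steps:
f/1456494 - 2154736/(-2890142) = -1160849/1456494 - 2154736/(-2890142) = -1160849*1/1456494 - 2154736*(-1/2890142) = -1160849/1456494 + 1077368/1445071 = -108329197487/2104737241074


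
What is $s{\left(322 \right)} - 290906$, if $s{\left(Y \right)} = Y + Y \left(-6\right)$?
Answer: $-292516$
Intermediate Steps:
$s{\left(Y \right)} = - 5 Y$ ($s{\left(Y \right)} = Y - 6 Y = - 5 Y$)
$s{\left(322 \right)} - 290906 = \left(-5\right) 322 - 290906 = -1610 - 290906 = -292516$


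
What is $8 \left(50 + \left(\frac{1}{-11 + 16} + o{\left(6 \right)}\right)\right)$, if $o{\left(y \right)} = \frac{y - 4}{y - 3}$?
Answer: $\frac{6104}{15} \approx 406.93$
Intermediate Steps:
$o{\left(y \right)} = \frac{-4 + y}{-3 + y}$
$8 \left(50 + \left(\frac{1}{-11 + 16} + o{\left(6 \right)}\right)\right) = 8 \left(50 + \left(\frac{1}{-11 + 16} + \frac{-4 + 6}{-3 + 6}\right)\right) = 8 \left(50 + \left(\frac{1}{5} + \frac{1}{3} \cdot 2\right)\right) = 8 \left(50 + \left(\frac{1}{5} + \frac{2}{3}\right)\right) = 8 \left(50 + \frac{13}{15}\right) = 8 \cdot \frac{763}{15} = \frac{6104}{15}$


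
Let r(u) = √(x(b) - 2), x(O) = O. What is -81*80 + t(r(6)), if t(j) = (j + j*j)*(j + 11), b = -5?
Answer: -6564 + 4*I*√7 ≈ -6564.0 + 10.583*I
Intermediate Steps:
r(u) = I*√7 (r(u) = √(-5 - 2) = √(-7) = I*√7)
t(j) = (11 + j)*(j + j²) (t(j) = (j + j²)*(11 + j) = (11 + j)*(j + j²))
-81*80 + t(r(6)) = -81*80 + (I*√7)*(11 + (I*√7)² + 12*(I*√7)) = -6480 + (I*√7)*(11 - 7 + 12*I*√7) = -6480 + (I*√7)*(4 + 12*I*√7) = -6480 + I*√7*(4 + 12*I*√7)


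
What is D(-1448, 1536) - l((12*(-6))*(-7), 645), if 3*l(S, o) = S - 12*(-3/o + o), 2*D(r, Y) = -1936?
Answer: 310456/215 ≈ 1444.0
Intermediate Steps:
D(r, Y) = -968 (D(r, Y) = (1/2)*(-1936) = -968)
l(S, o) = -4*o + 12/o + S/3 (l(S, o) = (S - 12*(-3/o + o))/3 = (S - 12*(o - 3/o))/3 = (S + (-12*o + 36/o))/3 = (S - 12*o + 36/o)/3 = -4*o + 12/o + S/3)
D(-1448, 1536) - l((12*(-6))*(-7), 645) = -968 - (-4*645 + 12/645 + ((12*(-6))*(-7))/3) = -968 - (-2580 + 12*(1/645) + (-72*(-7))/3) = -968 - (-2580 + 4/215 + (1/3)*504) = -968 - (-2580 + 4/215 + 168) = -968 - 1*(-518576/215) = -968 + 518576/215 = 310456/215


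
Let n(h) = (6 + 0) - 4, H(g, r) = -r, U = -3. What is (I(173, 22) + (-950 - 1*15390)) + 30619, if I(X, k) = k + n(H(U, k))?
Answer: 14303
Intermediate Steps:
n(h) = 2 (n(h) = 6 - 4 = 2)
I(X, k) = 2 + k (I(X, k) = k + 2 = 2 + k)
(I(173, 22) + (-950 - 1*15390)) + 30619 = ((2 + 22) + (-950 - 1*15390)) + 30619 = (24 + (-950 - 15390)) + 30619 = (24 - 16340) + 30619 = -16316 + 30619 = 14303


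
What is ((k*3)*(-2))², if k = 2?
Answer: 144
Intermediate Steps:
((k*3)*(-2))² = ((2*3)*(-2))² = (6*(-2))² = (-12)² = 144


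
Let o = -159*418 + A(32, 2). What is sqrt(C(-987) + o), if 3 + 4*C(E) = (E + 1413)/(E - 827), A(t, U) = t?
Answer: I*sqrt(218596953418)/1814 ≈ 257.74*I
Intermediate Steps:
o = -66430 (o = -159*418 + 32 = -66462 + 32 = -66430)
C(E) = -3/4 + (1413 + E)/(4*(-827 + E)) (C(E) = -3/4 + ((E + 1413)/(E - 827))/4 = -3/4 + ((1413 + E)/(-827 + E))/4 = -3/4 + (1413 + E)/(4*(-827 + E)))
sqrt(C(-987) + o) = sqrt((1947 - 1*(-987))/(2*(-827 - 987)) - 66430) = sqrt((1/2)*(1947 + 987)/(-1814) - 66430) = sqrt((1/2)*(-1/1814)*2934 - 66430) = sqrt(-1467/1814 - 66430) = sqrt(-120505487/1814) = I*sqrt(218596953418)/1814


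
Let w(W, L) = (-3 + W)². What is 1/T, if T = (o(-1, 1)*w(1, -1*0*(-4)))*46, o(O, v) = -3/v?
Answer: -1/552 ≈ -0.0018116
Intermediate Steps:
T = -552 (T = ((-3/1)*(-3 + 1)²)*46 = (-3*1*(-2)²)*46 = -3*4*46 = -12*46 = -552)
1/T = 1/(-552) = -1/552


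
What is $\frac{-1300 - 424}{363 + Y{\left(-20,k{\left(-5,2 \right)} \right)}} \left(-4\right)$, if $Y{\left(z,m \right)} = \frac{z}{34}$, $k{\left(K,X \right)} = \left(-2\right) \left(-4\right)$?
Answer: $\frac{117232}{6161} \approx 19.028$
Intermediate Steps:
$k{\left(K,X \right)} = 8$
$Y{\left(z,m \right)} = \frac{z}{34}$ ($Y{\left(z,m \right)} = z \frac{1}{34} = \frac{z}{34}$)
$\frac{-1300 - 424}{363 + Y{\left(-20,k{\left(-5,2 \right)} \right)}} \left(-4\right) = \frac{-1300 - 424}{363 + \frac{1}{34} \left(-20\right)} \left(-4\right) = - \frac{1724}{363 - \frac{10}{17}} \left(-4\right) = - \frac{1724}{\frac{6161}{17}} \left(-4\right) = \left(-1724\right) \frac{17}{6161} \left(-4\right) = \left(- \frac{29308}{6161}\right) \left(-4\right) = \frac{117232}{6161}$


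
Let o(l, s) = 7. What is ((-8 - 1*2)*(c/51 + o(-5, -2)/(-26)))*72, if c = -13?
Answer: 83400/221 ≈ 377.38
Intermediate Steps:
((-8 - 1*2)*(c/51 + o(-5, -2)/(-26)))*72 = ((-8 - 1*2)*(-13/51 + 7/(-26)))*72 = ((-8 - 2)*(-13*1/51 + 7*(-1/26)))*72 = -10*(-13/51 - 7/26)*72 = -10*(-695/1326)*72 = (3475/663)*72 = 83400/221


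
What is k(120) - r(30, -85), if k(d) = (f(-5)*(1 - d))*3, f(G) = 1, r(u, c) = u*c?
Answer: 2193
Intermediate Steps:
r(u, c) = c*u
k(d) = 3 - 3*d (k(d) = (1*(1 - d))*3 = (1 - d)*3 = 3 - 3*d)
k(120) - r(30, -85) = (3 - 3*120) - (-85)*30 = (3 - 360) - 1*(-2550) = -357 + 2550 = 2193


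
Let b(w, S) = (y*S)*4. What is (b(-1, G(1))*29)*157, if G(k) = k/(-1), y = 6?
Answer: -109272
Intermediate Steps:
G(k) = -k (G(k) = k*(-1) = -k)
b(w, S) = 24*S (b(w, S) = (6*S)*4 = 24*S)
(b(-1, G(1))*29)*157 = ((24*(-1*1))*29)*157 = ((24*(-1))*29)*157 = -24*29*157 = -696*157 = -109272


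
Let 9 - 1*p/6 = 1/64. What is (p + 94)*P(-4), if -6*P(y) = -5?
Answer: 23665/192 ≈ 123.26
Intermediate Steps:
P(y) = 5/6 (P(y) = -1/6*(-5) = 5/6)
p = 1725/32 (p = 54 - 6/64 = 54 - 6*1/64 = 54 - 3/32 = 1725/32 ≈ 53.906)
(p + 94)*P(-4) = (1725/32 + 94)*(5/6) = (4733/32)*(5/6) = 23665/192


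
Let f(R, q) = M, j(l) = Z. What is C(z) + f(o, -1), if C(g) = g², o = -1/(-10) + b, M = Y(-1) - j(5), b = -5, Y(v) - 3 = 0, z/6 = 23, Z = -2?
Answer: 19049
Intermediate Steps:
z = 138 (z = 6*23 = 138)
j(l) = -2
Y(v) = 3 (Y(v) = 3 + 0 = 3)
M = 5 (M = 3 - 1*(-2) = 3 + 2 = 5)
o = -49/10 (o = -1/(-10) - 5 = -1*(-⅒) - 5 = ⅒ - 5 = -49/10 ≈ -4.9000)
f(R, q) = 5
C(z) + f(o, -1) = 138² + 5 = 19044 + 5 = 19049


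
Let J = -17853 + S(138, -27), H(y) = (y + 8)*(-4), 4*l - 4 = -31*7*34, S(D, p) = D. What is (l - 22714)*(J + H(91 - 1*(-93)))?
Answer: 907792545/2 ≈ 4.5390e+8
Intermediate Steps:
l = -3687/2 (l = 1 + (-31*7*34)/4 = 1 + (-217*34)/4 = 1 + (¼)*(-7378) = 1 - 3689/2 = -3687/2 ≈ -1843.5)
H(y) = -32 - 4*y (H(y) = (8 + y)*(-4) = -32 - 4*y)
J = -17715 (J = -17853 + 138 = -17715)
(l - 22714)*(J + H(91 - 1*(-93))) = (-3687/2 - 22714)*(-17715 + (-32 - 4*(91 - 1*(-93)))) = -49115*(-17715 + (-32 - 4*(91 + 93)))/2 = -49115*(-17715 + (-32 - 4*184))/2 = -49115*(-17715 + (-32 - 736))/2 = -49115*(-17715 - 768)/2 = -49115/2*(-18483) = 907792545/2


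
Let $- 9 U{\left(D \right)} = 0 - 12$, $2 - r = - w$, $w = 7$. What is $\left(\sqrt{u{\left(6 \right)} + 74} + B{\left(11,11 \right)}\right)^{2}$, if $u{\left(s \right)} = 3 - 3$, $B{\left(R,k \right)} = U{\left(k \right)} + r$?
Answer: $\frac{1627}{9} + \frac{62 \sqrt{74}}{3} \approx 358.56$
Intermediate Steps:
$r = 9$ ($r = 2 - \left(-1\right) 7 = 2 - -7 = 2 + 7 = 9$)
$U{\left(D \right)} = \frac{4}{3}$ ($U{\left(D \right)} = - \frac{0 - 12}{9} = \left(- \frac{1}{9}\right) \left(-12\right) = \frac{4}{3}$)
$B{\left(R,k \right)} = \frac{31}{3}$ ($B{\left(R,k \right)} = \frac{4}{3} + 9 = \frac{31}{3}$)
$u{\left(s \right)} = 0$
$\left(\sqrt{u{\left(6 \right)} + 74} + B{\left(11,11 \right)}\right)^{2} = \left(\sqrt{0 + 74} + \frac{31}{3}\right)^{2} = \left(\sqrt{74} + \frac{31}{3}\right)^{2} = \left(\frac{31}{3} + \sqrt{74}\right)^{2}$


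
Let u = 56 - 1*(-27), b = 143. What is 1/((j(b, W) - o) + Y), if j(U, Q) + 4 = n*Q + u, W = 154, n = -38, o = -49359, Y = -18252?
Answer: 1/25334 ≈ 3.9473e-5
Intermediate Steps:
u = 83 (u = 56 + 27 = 83)
j(U, Q) = 79 - 38*Q (j(U, Q) = -4 + (-38*Q + 83) = -4 + (83 - 38*Q) = 79 - 38*Q)
1/((j(b, W) - o) + Y) = 1/(((79 - 38*154) - 1*(-49359)) - 18252) = 1/(((79 - 5852) + 49359) - 18252) = 1/((-5773 + 49359) - 18252) = 1/(43586 - 18252) = 1/25334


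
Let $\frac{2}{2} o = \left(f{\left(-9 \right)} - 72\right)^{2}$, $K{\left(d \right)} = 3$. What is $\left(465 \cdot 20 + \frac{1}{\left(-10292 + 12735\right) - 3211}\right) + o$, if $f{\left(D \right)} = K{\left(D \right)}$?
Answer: $\frac{10798847}{768} \approx 14061.0$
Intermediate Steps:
$f{\left(D \right)} = 3$
$o = 4761$ ($o = \left(3 - 72\right)^{2} = \left(-69\right)^{2} = 4761$)
$\left(465 \cdot 20 + \frac{1}{\left(-10292 + 12735\right) - 3211}\right) + o = \left(465 \cdot 20 + \frac{1}{\left(-10292 + 12735\right) - 3211}\right) + 4761 = \left(9300 + \frac{1}{2443 - 3211}\right) + 4761 = \left(9300 + \frac{1}{-768}\right) + 4761 = \left(9300 - \frac{1}{768}\right) + 4761 = \frac{7142399}{768} + 4761 = \frac{10798847}{768}$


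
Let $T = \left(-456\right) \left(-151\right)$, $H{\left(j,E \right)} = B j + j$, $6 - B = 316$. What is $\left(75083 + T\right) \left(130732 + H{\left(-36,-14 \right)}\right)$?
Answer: $20418610784$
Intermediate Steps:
$B = -310$ ($B = 6 - 316 = -310$)
$H{\left(j,E \right)} = - 309 j$ ($H{\left(j,E \right)} = - 310 j + j = - 309 j$)
$T = 68856$
$\left(75083 + T\right) \left(130732 + H{\left(-36,-14 \right)}\right) = \left(75083 + 68856\right) \left(130732 - -11124\right) = 143939 \left(130732 + 11124\right) = 143939 \cdot 141856 = 20418610784$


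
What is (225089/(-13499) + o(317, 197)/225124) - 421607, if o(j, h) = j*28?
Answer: -320323167970661/759737219 ≈ -4.2162e+5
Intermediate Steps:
o(j, h) = 28*j
(225089/(-13499) + o(317, 197)/225124) - 421607 = (225089/(-13499) + (28*317)/225124) - 421607 = (225089*(-1/13499) + 8876*(1/225124)) - 421607 = (-225089/13499 + 2219/56281) - 421607 = -12638279728/759737219 - 421607 = -320323167970661/759737219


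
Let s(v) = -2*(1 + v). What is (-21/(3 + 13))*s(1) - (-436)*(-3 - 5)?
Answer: -13931/4 ≈ -3482.8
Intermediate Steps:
s(v) = -2 - 2*v
(-21/(3 + 13))*s(1) - (-436)*(-3 - 5) = (-21/(3 + 13))*(-2 - 2*1) - (-436)*(-3 - 5) = (-21/16)*(-2 - 2) - (-436)*(-8) = -21*1/16*(-4) - 109*32 = -21/16*(-4) - 3488 = 21/4 - 3488 = -13931/4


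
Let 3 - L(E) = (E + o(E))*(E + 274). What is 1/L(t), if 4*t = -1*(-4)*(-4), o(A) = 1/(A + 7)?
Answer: 1/993 ≈ 0.0010071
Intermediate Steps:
o(A) = 1/(7 + A)
t = -4 (t = (-1*(-4)*(-4))/4 = (4*(-4))/4 = (¼)*(-16) = -4)
L(E) = 3 - (274 + E)*(E + 1/(7 + E)) (L(E) = 3 - (E + 1/(7 + E))*(E + 274) = 3 - (E + 1/(7 + E))*(274 + E) = 3 - (274 + E)*(E + 1/(7 + E)))
1/L(t) = 1/((-274 - 1*(-4) + (7 - 4)*(3 - 1*(-4)² - 274*(-4)))/(7 - 4)) = 1/((-274 + 4 + 3*(3 - 1*16 + 1096))/3) = 1/((-274 + 4 + 3*(3 - 16 + 1096))/3) = 1/((-274 + 4 + 3*1083)/3) = 1/((-274 + 4 + 3249)/3) = 1/((⅓)*2979) = 1/993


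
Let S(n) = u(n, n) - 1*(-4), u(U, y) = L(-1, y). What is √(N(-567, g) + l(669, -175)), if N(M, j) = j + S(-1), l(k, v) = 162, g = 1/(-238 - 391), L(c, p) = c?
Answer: 2*√16320034/629 ≈ 12.845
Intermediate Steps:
u(U, y) = -1
g = -1/629 (g = 1/(-629) = -1/629 ≈ -0.0015898)
S(n) = 3 (S(n) = -1 - 1*(-4) = -1 + 4 = 3)
N(M, j) = 3 + j (N(M, j) = j + 3 = 3 + j)
√(N(-567, g) + l(669, -175)) = √((3 - 1/629) + 162) = √(1886/629 + 162) = √(103784/629) = 2*√16320034/629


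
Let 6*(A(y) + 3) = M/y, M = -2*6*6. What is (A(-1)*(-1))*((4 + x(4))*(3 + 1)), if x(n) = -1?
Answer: -108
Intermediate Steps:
M = -72 (M = -12*6 = -72)
A(y) = -3 - 12/y (A(y) = -3 + (-72/y)/6 = -3 - 12/y)
(A(-1)*(-1))*((4 + x(4))*(3 + 1)) = ((-3 - 12/(-1))*(-1))*((4 - 1)*(3 + 1)) = ((-3 - 12*(-1))*(-1))*(3*4) = ((-3 + 12)*(-1))*12 = (9*(-1))*12 = -9*12 = -108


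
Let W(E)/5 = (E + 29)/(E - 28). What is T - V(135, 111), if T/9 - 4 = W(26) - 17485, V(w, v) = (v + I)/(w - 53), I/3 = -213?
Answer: -13001925/82 ≈ -1.5856e+5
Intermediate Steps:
I = -639 (I = 3*(-213) = -639)
V(w, v) = (-639 + v)/(-53 + w) (V(w, v) = (v - 639)/(w - 53) = (-639 + v)/(-53 + w))
W(E) = 5*(29 + E)/(-28 + E) (W(E) = 5*((E + 29)/(E - 28)) = 5*((29 + E)/(-28 + E)) = 5*(29 + E)/(-28 + E))
T = -317133/2 (T = 36 + 9*(5*(29 + 26)/(-28 + 26) - 17485) = 36 + 9*(5*55/(-2) - 17485) = 36 + 9*(5*(-1/2)*55 - 17485) = 36 + 9*(-275/2 - 17485) = 36 + 9*(-35245/2) = 36 - 317205/2 = -317133/2 ≈ -1.5857e+5)
T - V(135, 111) = -317133/2 - (-639 + 111)/(-53 + 135) = -317133/2 - (-528)/82 = -317133/2 - 1*(-264/41) = -317133/2 + 264/41 = -13001925/82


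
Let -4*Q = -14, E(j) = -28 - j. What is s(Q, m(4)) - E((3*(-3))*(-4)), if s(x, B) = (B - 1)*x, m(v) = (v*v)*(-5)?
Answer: -439/2 ≈ -219.50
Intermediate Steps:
Q = 7/2 (Q = -1/4*(-14) = 7/2 ≈ 3.5000)
m(v) = -5*v**2 (m(v) = v**2*(-5) = -5*v**2)
s(x, B) = x*(-1 + B) (s(x, B) = (-1 + B)*x = x*(-1 + B))
s(Q, m(4)) - E((3*(-3))*(-4)) = 7*(-1 - 5*4**2)/2 - (-28 - 3*(-3)*(-4)) = 7*(-1 - 5*16)/2 - (-28 - (-9)*(-4)) = 7*(-1 - 80)/2 - (-28 - 1*36) = (7/2)*(-81) - (-28 - 36) = -567/2 - 1*(-64) = -567/2 + 64 = -439/2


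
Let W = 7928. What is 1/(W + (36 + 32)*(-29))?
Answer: 1/5956 ≈ 0.00016790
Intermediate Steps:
1/(W + (36 + 32)*(-29)) = 1/(7928 + (36 + 32)*(-29)) = 1/(7928 + 68*(-29)) = 1/(7928 - 1972) = 1/5956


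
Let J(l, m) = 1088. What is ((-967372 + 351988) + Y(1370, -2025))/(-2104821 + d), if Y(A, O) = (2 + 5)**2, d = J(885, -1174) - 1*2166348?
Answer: 615335/4270081 ≈ 0.14410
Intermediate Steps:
d = -2165260 (d = 1088 - 1*2166348 = 1088 - 2166348 = -2165260)
Y(A, O) = 49 (Y(A, O) = 7**2 = 49)
((-967372 + 351988) + Y(1370, -2025))/(-2104821 + d) = ((-967372 + 351988) + 49)/(-2104821 - 2165260) = (-615384 + 49)/(-4270081) = -615335*(-1/4270081) = 615335/4270081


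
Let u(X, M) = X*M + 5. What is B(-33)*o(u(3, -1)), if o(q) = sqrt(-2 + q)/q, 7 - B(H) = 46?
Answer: 0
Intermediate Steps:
B(H) = -39 (B(H) = 7 - 1*46 = 7 - 46 = -39)
u(X, M) = 5 + M*X (u(X, M) = M*X + 5 = 5 + M*X)
o(q) = sqrt(-2 + q)/q
B(-33)*o(u(3, -1)) = -39*sqrt(-2 + (5 - 1*3))/(5 - 1*3) = -39*sqrt(-2 + (5 - 3))/(5 - 3) = -39*sqrt(-2 + 2)/2 = -39*sqrt(0)/2 = -39*0/2 = -39*0 = 0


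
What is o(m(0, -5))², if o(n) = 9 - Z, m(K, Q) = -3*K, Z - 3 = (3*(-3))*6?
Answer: 3600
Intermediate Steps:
Z = -51 (Z = 3 + (3*(-3))*6 = 3 - 9*6 = 3 - 54 = -51)
o(n) = 60 (o(n) = 9 - 1*(-51) = 9 + 51 = 60)
o(m(0, -5))² = 60² = 3600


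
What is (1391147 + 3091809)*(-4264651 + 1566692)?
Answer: -12094831486804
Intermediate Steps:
(1391147 + 3091809)*(-4264651 + 1566692) = 4482956*(-2697959) = -12094831486804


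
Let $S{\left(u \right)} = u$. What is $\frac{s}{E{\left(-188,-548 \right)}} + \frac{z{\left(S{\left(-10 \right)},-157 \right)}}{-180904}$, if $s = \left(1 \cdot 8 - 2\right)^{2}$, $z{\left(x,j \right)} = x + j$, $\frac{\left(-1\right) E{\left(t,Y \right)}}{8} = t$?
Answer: $\frac{105683}{4251244} \approx 0.024859$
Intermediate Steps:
$E{\left(t,Y \right)} = - 8 t$
$z{\left(x,j \right)} = j + x$
$s = 36$ ($s = \left(8 - 2\right)^{2} = 6^{2} = 36$)
$\frac{s}{E{\left(-188,-548 \right)}} + \frac{z{\left(S{\left(-10 \right)},-157 \right)}}{-180904} = \frac{36}{\left(-8\right) \left(-188\right)} + \frac{-157 - 10}{-180904} = \frac{36}{1504} - - \frac{167}{180904} = 36 \cdot \frac{1}{1504} + \frac{167}{180904} = \frac{9}{376} + \frac{167}{180904} = \frac{105683}{4251244}$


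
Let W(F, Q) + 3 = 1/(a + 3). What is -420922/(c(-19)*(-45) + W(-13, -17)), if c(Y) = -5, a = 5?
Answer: -3367376/1777 ≈ -1895.0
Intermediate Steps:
W(F, Q) = -23/8 (W(F, Q) = -3 + 1/(5 + 3) = -3 + 1/8 = -3 + ⅛ = -23/8)
-420922/(c(-19)*(-45) + W(-13, -17)) = -420922/(-5*(-45) - 23/8) = -420922/(225 - 23/8) = -420922/1777/8 = -420922*8/1777 = -3367376/1777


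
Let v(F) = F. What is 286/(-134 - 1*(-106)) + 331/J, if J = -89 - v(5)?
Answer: -4519/329 ≈ -13.736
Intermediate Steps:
J = -94 (J = -89 - 1*5 = -89 - 5 = -94)
286/(-134 - 1*(-106)) + 331/J = 286/(-134 - 1*(-106)) + 331/(-94) = 286/(-134 + 106) + 331*(-1/94) = 286/(-28) - 331/94 = 286*(-1/28) - 331/94 = -143/14 - 331/94 = -4519/329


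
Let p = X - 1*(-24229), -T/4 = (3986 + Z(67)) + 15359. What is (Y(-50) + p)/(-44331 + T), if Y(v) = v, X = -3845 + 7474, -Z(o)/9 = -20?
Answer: -27808/122431 ≈ -0.22713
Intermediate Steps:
Z(o) = 180 (Z(o) = -9*(-20) = 180)
X = 3629
T = -78100 (T = -4*((3986 + 180) + 15359) = -4*(4166 + 15359) = -4*19525 = -78100)
p = 27858 (p = 3629 - 1*(-24229) = 3629 + 24229 = 27858)
(Y(-50) + p)/(-44331 + T) = (-50 + 27858)/(-44331 - 78100) = 27808/(-122431) = 27808*(-1/122431) = -27808/122431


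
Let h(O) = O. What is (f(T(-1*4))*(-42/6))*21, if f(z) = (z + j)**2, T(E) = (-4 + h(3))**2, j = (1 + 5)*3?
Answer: -53067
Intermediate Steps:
j = 18 (j = 6*3 = 18)
T(E) = 1 (T(E) = (-4 + 3)**2 = (-1)**2 = 1)
f(z) = (18 + z)**2 (f(z) = (z + 18)**2 = (18 + z)**2)
(f(T(-1*4))*(-42/6))*21 = ((18 + 1)**2*(-42/6))*21 = (19**2*(-42*1/6))*21 = (361*(-7))*21 = -2527*21 = -53067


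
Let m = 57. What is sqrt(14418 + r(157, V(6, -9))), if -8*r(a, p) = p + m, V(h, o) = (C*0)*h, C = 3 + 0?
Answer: sqrt(230574)/4 ≈ 120.05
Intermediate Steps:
C = 3
V(h, o) = 0 (V(h, o) = (3*0)*h = 0*h = 0)
r(a, p) = -57/8 - p/8 (r(a, p) = -(p + 57)/8 = -(57 + p)/8 = -57/8 - p/8)
sqrt(14418 + r(157, V(6, -9))) = sqrt(14418 + (-57/8 - 1/8*0)) = sqrt(14418 + (-57/8 + 0)) = sqrt(14418 - 57/8) = sqrt(115287/8) = sqrt(230574)/4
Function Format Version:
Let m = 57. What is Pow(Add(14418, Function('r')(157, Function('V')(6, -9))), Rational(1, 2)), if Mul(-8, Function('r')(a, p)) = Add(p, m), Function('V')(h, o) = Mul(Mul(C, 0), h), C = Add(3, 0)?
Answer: Mul(Rational(1, 4), Pow(230574, Rational(1, 2))) ≈ 120.05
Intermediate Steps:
C = 3
Function('V')(h, o) = 0 (Function('V')(h, o) = Mul(Mul(3, 0), h) = Mul(0, h) = 0)
Function('r')(a, p) = Add(Rational(-57, 8), Mul(Rational(-1, 8), p)) (Function('r')(a, p) = Mul(Rational(-1, 8), Add(p, 57)) = Mul(Rational(-1, 8), Add(57, p)) = Add(Rational(-57, 8), Mul(Rational(-1, 8), p)))
Pow(Add(14418, Function('r')(157, Function('V')(6, -9))), Rational(1, 2)) = Pow(Add(14418, Add(Rational(-57, 8), Mul(Rational(-1, 8), 0))), Rational(1, 2)) = Pow(Add(14418, Add(Rational(-57, 8), 0)), Rational(1, 2)) = Pow(Add(14418, Rational(-57, 8)), Rational(1, 2)) = Pow(Rational(115287, 8), Rational(1, 2)) = Mul(Rational(1, 4), Pow(230574, Rational(1, 2)))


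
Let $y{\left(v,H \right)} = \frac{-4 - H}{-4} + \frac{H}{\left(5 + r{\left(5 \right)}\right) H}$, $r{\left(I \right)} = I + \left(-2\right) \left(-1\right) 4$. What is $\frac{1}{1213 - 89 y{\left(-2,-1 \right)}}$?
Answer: $\frac{36}{41087} \approx 0.00087619$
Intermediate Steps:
$r{\left(I \right)} = 8 + I$ ($r{\left(I \right)} = I + 2 \cdot 4 = I + 8 = 8 + I$)
$y{\left(v,H \right)} = \frac{19}{18} + \frac{H}{4}$ ($y{\left(v,H \right)} = \frac{-4 - H}{-4} + \frac{H}{\left(5 + \left(8 + 5\right)\right) H} = \left(-4 - H\right) \left(- \frac{1}{4}\right) + \frac{H}{\left(5 + 13\right) H} = \left(1 + \frac{H}{4}\right) + \frac{H}{18 H} = \left(1 + \frac{H}{4}\right) + H \frac{1}{18 H} = \left(1 + \frac{H}{4}\right) + \frac{1}{18} = \frac{19}{18} + \frac{H}{4}$)
$\frac{1}{1213 - 89 y{\left(-2,-1 \right)}} = \frac{1}{1213 - 89 \left(\frac{19}{18} + \frac{1}{4} \left(-1\right)\right)} = \frac{1}{1213 - 89 \left(\frac{19}{18} - \frac{1}{4}\right)} = \frac{1}{1213 - \frac{2581}{36}} = \frac{1}{\frac{41087}{36}} = \frac{36}{41087}$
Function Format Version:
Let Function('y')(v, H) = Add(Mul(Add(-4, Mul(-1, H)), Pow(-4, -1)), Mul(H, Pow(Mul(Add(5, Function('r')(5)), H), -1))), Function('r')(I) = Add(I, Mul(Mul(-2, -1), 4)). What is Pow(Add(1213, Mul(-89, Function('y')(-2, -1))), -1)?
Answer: Rational(36, 41087) ≈ 0.00087619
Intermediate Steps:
Function('r')(I) = Add(8, I) (Function('r')(I) = Add(I, Mul(2, 4)) = Add(I, 8) = Add(8, I))
Function('y')(v, H) = Add(Rational(19, 18), Mul(Rational(1, 4), H)) (Function('y')(v, H) = Add(Mul(Add(-4, Mul(-1, H)), Pow(-4, -1)), Mul(H, Pow(Mul(Add(5, Add(8, 5)), H), -1))) = Add(Mul(Add(-4, Mul(-1, H)), Rational(-1, 4)), Mul(H, Pow(Mul(Add(5, 13), H), -1))) = Add(Add(1, Mul(Rational(1, 4), H)), Mul(H, Pow(Mul(18, H), -1))) = Add(Add(1, Mul(Rational(1, 4), H)), Mul(H, Mul(Rational(1, 18), Pow(H, -1)))) = Add(Add(1, Mul(Rational(1, 4), H)), Rational(1, 18)) = Add(Rational(19, 18), Mul(Rational(1, 4), H)))
Pow(Add(1213, Mul(-89, Function('y')(-2, -1))), -1) = Pow(Add(1213, Mul(-89, Add(Rational(19, 18), Mul(Rational(1, 4), -1)))), -1) = Pow(Add(1213, Mul(-89, Add(Rational(19, 18), Rational(-1, 4)))), -1) = Pow(Add(1213, Mul(-89, Rational(29, 36))), -1) = Pow(Add(1213, Rational(-2581, 36)), -1) = Pow(Rational(41087, 36), -1) = Rational(36, 41087)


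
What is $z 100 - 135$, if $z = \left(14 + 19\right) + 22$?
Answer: $5365$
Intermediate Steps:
$z = 55$ ($z = 33 + 22 = 55$)
$z 100 - 135 = 55 \cdot 100 - 135 = 5500 - 135 = 5365$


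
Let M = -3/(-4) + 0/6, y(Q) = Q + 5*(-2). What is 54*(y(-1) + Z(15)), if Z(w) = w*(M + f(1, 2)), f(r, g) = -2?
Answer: -3213/2 ≈ -1606.5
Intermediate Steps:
y(Q) = -10 + Q (y(Q) = Q - 10 = -10 + Q)
M = ¾ (M = -3*(-¼) + 0*(⅙) = ¾ + 0 = ¾ ≈ 0.75000)
Z(w) = -5*w/4 (Z(w) = w*(¾ - 2) = w*(-5/4) = -5*w/4)
54*(y(-1) + Z(15)) = 54*((-10 - 1) - 5/4*15) = 54*(-11 - 75/4) = 54*(-119/4) = -3213/2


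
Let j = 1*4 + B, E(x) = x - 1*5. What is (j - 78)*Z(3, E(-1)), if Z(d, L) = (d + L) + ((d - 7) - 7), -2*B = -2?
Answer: 1022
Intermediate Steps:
B = 1 (B = -1/2*(-2) = 1)
E(x) = -5 + x (E(x) = x - 5 = -5 + x)
Z(d, L) = -14 + L + 2*d (Z(d, L) = (L + d) + ((-7 + d) - 7) = (L + d) + (-14 + d) = -14 + L + 2*d)
j = 5 (j = 1*4 + 1 = 4 + 1 = 5)
(j - 78)*Z(3, E(-1)) = (5 - 78)*(-14 + (-5 - 1) + 2*3) = -73*(-14 - 6 + 6) = -73*(-14) = 1022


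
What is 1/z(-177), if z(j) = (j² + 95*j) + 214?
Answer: 1/14728 ≈ 6.7898e-5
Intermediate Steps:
z(j) = 214 + j² + 95*j
1/z(-177) = 1/(214 + (-177)² + 95*(-177)) = 1/(214 + 31329 - 16815) = 1/14728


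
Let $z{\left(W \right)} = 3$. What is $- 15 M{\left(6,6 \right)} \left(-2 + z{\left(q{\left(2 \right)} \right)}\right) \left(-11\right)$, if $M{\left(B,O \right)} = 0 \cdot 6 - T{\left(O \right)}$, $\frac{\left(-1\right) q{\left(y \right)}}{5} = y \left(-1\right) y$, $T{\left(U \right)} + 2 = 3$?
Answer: $-165$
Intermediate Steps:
$T{\left(U \right)} = 1$ ($T{\left(U \right)} = -2 + 3 = 1$)
$q{\left(y \right)} = 5 y^{2}$ ($q{\left(y \right)} = - 5 y \left(-1\right) y = - 5 - y y = - 5 \left(- y^{2}\right) = 5 y^{2}$)
$M{\left(B,O \right)} = -1$ ($M{\left(B,O \right)} = 0 \cdot 6 - 1 = 0 - 1 = -1$)
$- 15 M{\left(6,6 \right)} \left(-2 + z{\left(q{\left(2 \right)} \right)}\right) \left(-11\right) = - 15 \left(- (-2 + 3)\right) \left(-11\right) = - 15 \left(\left(-1\right) 1\right) \left(-11\right) = \left(-15\right) \left(-1\right) \left(-11\right) = 15 \left(-11\right) = -165$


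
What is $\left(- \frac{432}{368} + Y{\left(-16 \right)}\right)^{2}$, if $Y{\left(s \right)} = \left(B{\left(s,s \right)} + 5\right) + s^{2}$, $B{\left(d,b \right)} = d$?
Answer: $\frac{31449664}{529} \approx 59451.0$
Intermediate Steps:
$Y{\left(s \right)} = 5 + s + s^{2}$ ($Y{\left(s \right)} = \left(s + 5\right) + s^{2} = \left(5 + s\right) + s^{2} = 5 + s + s^{2}$)
$\left(- \frac{432}{368} + Y{\left(-16 \right)}\right)^{2} = \left(- \frac{432}{368} + \left(5 - 16 + \left(-16\right)^{2}\right)\right)^{2} = \left(\left(-432\right) \frac{1}{368} + \left(5 - 16 + 256\right)\right)^{2} = \left(- \frac{27}{23} + 245\right)^{2} = \left(\frac{5608}{23}\right)^{2} = \frac{31449664}{529}$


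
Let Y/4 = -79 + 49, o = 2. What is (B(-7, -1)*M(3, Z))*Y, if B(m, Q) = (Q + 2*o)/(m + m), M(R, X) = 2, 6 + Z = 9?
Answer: 360/7 ≈ 51.429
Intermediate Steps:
Z = 3 (Z = -6 + 9 = 3)
Y = -120 (Y = 4*(-79 + 49) = 4*(-30) = -120)
B(m, Q) = (4 + Q)/(2*m) (B(m, Q) = (Q + 2*2)/(m + m) = (Q + 4)/((2*m)) = (4 + Q)*(1/(2*m)) = (4 + Q)/(2*m))
(B(-7, -1)*M(3, Z))*Y = (((½)*(4 - 1)/(-7))*2)*(-120) = (((½)*(-⅐)*3)*2)*(-120) = -3/14*2*(-120) = -3/7*(-120) = 360/7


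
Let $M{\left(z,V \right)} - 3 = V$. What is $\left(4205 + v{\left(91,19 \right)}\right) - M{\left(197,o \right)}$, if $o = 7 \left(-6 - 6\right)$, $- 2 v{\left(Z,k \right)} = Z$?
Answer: $\frac{8481}{2} \approx 4240.5$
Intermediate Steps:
$v{\left(Z,k \right)} = - \frac{Z}{2}$
$o = -84$ ($o = 7 \left(-12\right) = -84$)
$M{\left(z,V \right)} = 3 + V$
$\left(4205 + v{\left(91,19 \right)}\right) - M{\left(197,o \right)} = \left(4205 - \frac{91}{2}\right) - \left(3 - 84\right) = \left(4205 - \frac{91}{2}\right) - -81 = \frac{8319}{2} + 81 = \frac{8481}{2}$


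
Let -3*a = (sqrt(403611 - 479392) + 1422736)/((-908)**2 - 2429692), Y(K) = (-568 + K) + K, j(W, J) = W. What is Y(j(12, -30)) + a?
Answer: -654577340/1203921 + I*sqrt(75781)/4815684 ≈ -543.7 + 5.7164e-5*I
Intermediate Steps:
Y(K) = -568 + 2*K
a = 355684/1203921 + I*sqrt(75781)/4815684 (a = -(sqrt(403611 - 479392) + 1422736)/(3*((-908)**2 - 2429692)) = -(sqrt(-75781) + 1422736)/(3*(824464 - 2429692)) = -(I*sqrt(75781) + 1422736)/(3*(-1605228)) = -(1422736 + I*sqrt(75781))*(-1)/(3*1605228) = -(-355684/401307 - I*sqrt(75781)/1605228)/3 = 355684/1203921 + I*sqrt(75781)/4815684 ≈ 0.29544 + 5.7164e-5*I)
Y(j(12, -30)) + a = (-568 + 2*12) + (355684/1203921 + I*sqrt(75781)/4815684) = (-568 + 24) + (355684/1203921 + I*sqrt(75781)/4815684) = -544 + (355684/1203921 + I*sqrt(75781)/4815684) = -654577340/1203921 + I*sqrt(75781)/4815684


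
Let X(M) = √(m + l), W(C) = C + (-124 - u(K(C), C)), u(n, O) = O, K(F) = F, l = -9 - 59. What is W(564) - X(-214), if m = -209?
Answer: -124 - I*√277 ≈ -124.0 - 16.643*I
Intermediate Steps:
l = -68
W(C) = -124 (W(C) = C + (-124 - C) = -124)
X(M) = I*√277 (X(M) = √(-209 - 68) = √(-277) = I*√277)
W(564) - X(-214) = -124 - I*√277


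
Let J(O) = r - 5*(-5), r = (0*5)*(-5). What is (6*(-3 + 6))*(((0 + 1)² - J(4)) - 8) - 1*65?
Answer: -641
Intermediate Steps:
r = 0 (r = 0*(-5) = 0)
J(O) = 25 (J(O) = 0 - 5*(-5) = 0 + 25 = 25)
(6*(-3 + 6))*(((0 + 1)² - J(4)) - 8) - 1*65 = (6*(-3 + 6))*(((0 + 1)² - 1*25) - 8) - 1*65 = (6*3)*((1² - 25) - 8) - 65 = 18*((1 - 25) - 8) - 65 = 18*(-24 - 8) - 65 = 18*(-32) - 65 = -576 - 65 = -641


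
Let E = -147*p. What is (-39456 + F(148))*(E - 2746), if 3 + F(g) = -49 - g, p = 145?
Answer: 954163016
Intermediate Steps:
E = -21315 (E = -147*145 = -21315)
F(g) = -52 - g (F(g) = -3 + (-49 - g) = -52 - g)
(-39456 + F(148))*(E - 2746) = (-39456 + (-52 - 1*148))*(-21315 - 2746) = (-39456 + (-52 - 148))*(-24061) = (-39456 - 200)*(-24061) = -39656*(-24061) = 954163016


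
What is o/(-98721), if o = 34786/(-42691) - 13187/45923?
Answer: 2160443695/193542401343753 ≈ 1.1163e-5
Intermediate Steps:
o = -2160443695/1960498793 (o = 34786*(-1/42691) - 13187*1/45923 = -34786/42691 - 13187/45923 = -2160443695/1960498793 ≈ -1.1020)
o/(-98721) = -2160443695/1960498793/(-98721) = -2160443695/1960498793*(-1/98721) = 2160443695/193542401343753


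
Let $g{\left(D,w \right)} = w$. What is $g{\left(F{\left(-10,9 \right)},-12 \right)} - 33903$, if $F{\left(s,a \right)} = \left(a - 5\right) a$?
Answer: $-33915$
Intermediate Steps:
$F{\left(s,a \right)} = a \left(-5 + a\right)$ ($F{\left(s,a \right)} = \left(-5 + a\right) a = a \left(-5 + a\right)$)
$g{\left(F{\left(-10,9 \right)},-12 \right)} - 33903 = -12 - 33903 = -33915$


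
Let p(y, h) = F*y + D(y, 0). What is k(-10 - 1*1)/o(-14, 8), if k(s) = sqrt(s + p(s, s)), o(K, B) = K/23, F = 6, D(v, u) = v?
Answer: -23*I*sqrt(22)/7 ≈ -15.411*I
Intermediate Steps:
o(K, B) = K/23 (o(K, B) = K*(1/23) = K/23)
p(y, h) = 7*y (p(y, h) = 6*y + y = 7*y)
k(s) = 2*sqrt(2)*sqrt(s) (k(s) = sqrt(s + 7*s) = sqrt(8*s) = 2*sqrt(2)*sqrt(s))
k(-10 - 1*1)/o(-14, 8) = (2*sqrt(2)*sqrt(-10 - 1*1))/(((1/23)*(-14))) = (2*sqrt(2)*sqrt(-10 - 1))/(-14/23) = (2*sqrt(2)*sqrt(-11))*(-23/14) = (2*sqrt(2)*(I*sqrt(11)))*(-23/14) = (2*I*sqrt(22))*(-23/14) = -23*I*sqrt(22)/7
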